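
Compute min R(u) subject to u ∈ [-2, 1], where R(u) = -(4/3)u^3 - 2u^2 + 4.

The derivative is -4u^2 - 4u, which vanishes at u = -1 and u = 0.
Candidates: R(-2) = 20/3, R(-1) = 10/3, R(0) = 4, R(1) = 2/3.
So the minimum is R(1) = 2/3.

2/3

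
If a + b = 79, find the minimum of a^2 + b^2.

With a + b = 79, a^2 + b^2 = a^2 + (79 − a)^2.
The derivative 2a − 2(79 − a) = 4a − 158 vanishes at a = 79/2; second derivative 4 > 0, a minimum.
The minimum is 2·(79/2)^2 = 6241/2.

6241/2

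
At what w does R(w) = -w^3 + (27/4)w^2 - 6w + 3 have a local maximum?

Critical points: R'(w) = -3w^2 + (27/2)w - 6 vanishes at w = 1/2, 4.
Since R''(w) = -6w + 27/2, we get R''(1/2) = 21/2 > 0 ⇒ local minimum; R''(4) = -21/2 < 0 ⇒ local maximum.
Thus R has its local maximum at w = 4, with value 23.

4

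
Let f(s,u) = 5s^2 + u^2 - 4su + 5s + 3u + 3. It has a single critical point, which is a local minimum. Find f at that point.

-59/2

∂f/∂s = 10s - 4u + 5 = 0 and ∂f/∂u = -4s + 2u + 3 = 0, so (s, u) = (-11/2, -25/2).
The Hessian has f_{ss} = 10, f_{uu} = 2, f_{su} = -4, giving D = 4 > 0 with f_{ss} > 0, so the point is a local minimum.
f(-11/2, -25/2) = -59/2.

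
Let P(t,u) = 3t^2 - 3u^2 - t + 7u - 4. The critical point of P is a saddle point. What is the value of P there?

0

∂P/∂t = 6t - 1 = 0 and ∂P/∂u = -6u + 7 = 0, so (t, u) = (1/6, 7/6).
The Hessian has P_{tt} = 6, P_{uu} = -6, P_{tu} = 0, giving D = -36 < 0, so the point is a saddle point.
P(1/6, 7/6) = 0.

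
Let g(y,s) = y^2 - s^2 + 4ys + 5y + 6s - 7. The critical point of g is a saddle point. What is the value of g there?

-249/20

∂g/∂y = 2y + 4s + 5 = 0 and ∂g/∂s = 4y - 2s + 6 = 0, so (y, s) = (-17/10, -2/5).
The Hessian has g_{yy} = 2, g_{ss} = -2, g_{ys} = 4, giving D = -20 < 0, so the point is a saddle point.
g(-17/10, -2/5) = -249/20.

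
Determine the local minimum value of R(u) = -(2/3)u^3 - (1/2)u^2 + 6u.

-26/3

Critical points: R'(u) = -2u^2 - u + 6 vanishes at u = -2, 3/2.
Since R''(u) = -4u - 1, we get R''(-2) = 7 > 0 ⇒ local minimum; R''(3/2) = -7 < 0 ⇒ local maximum.
So the local minimum value is R(-2) = -26/3.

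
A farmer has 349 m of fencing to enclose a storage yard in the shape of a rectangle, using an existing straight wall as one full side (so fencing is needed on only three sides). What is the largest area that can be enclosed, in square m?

121801/8

Let the sides perpendicular to the wall have length x and the parallel side y, so 2x + y = 349 and the area is A = xy = x(349 − 2x).
A'(x) = 349 − 4x = 0 gives x = 349/4, and A''(x) = −4 < 0 confirms a maximum.
Then y = 349 − 2·349/4 = 349/2 and A = 121801/8.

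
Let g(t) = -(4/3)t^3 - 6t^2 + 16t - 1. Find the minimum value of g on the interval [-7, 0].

-227/3

Differentiating, g'(t) = -4t^2 - 12t + 16; whose only zero in [-7, 0] is t = -4.
Compare values at every candidate in [-7, 0]: g(-7) = 151/3, g(-4) = -227/3, g(0) = -1.
So the minimum is g(-4) = -227/3.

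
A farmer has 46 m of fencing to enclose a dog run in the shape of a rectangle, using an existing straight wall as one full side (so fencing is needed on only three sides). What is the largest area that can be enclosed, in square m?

529/2

Let the sides perpendicular to the wall have length x and the parallel side y, so 2x + y = 46 and the area is A = xy = x(46 − 2x).
A'(x) = 46 − 4x = 0 gives x = 23/2, and A''(x) = −4 < 0 confirms a maximum.
Then y = 46 − 2·23/2 = 23 and A = 529/2.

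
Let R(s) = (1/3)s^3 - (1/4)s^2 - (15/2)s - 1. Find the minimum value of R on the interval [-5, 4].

-67/4

Differentiating, R'(s) = s^2 - (1/2)s - 15/2; which vanishes at s = -5/2 and s = 3.
Evaluating at the critical points and endpoints: R(-5) = -137/12,  R(-5/2) = 527/48,  R(3) = -67/4,  R(4) = -41/3.
So the minimum is R(3) = -67/4.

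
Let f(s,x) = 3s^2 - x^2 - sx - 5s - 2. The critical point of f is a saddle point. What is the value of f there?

∂f/∂s = 6s - x - 5 = 0 and ∂f/∂x = -s - 2x = 0, so (s, x) = (10/13, -5/13).
The Hessian has f_{ss} = 6, f_{xx} = -2, f_{sx} = -1, giving D = -13 < 0, so the point is a saddle point.
f(10/13, -5/13) = -51/13.

-51/13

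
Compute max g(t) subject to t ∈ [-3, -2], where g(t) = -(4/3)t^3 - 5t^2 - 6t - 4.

5

g'(t) = -4t^2 - 10t - 6, which has no zeros in [-3, -2].
Evaluating at the critical points and endpoints: g(-3) = 5,  g(-2) = -4/3.
Hence the absolute maximum is 5 at t = -3.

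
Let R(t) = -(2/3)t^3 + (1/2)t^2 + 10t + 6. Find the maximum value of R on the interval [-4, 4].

R'(t) = -2t^2 + t + 10, which vanishes at t = -2 and t = 5/2.
Candidates: R(-4) = 50/3; R(-2) = -20/3; R(5/2) = 569/24; R(4) = 34/3.
Hence the absolute maximum is 569/24 at t = 5/2.

569/24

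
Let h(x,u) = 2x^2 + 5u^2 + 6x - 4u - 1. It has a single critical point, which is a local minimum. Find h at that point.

∂h/∂x = 4x + 6 = 0 and ∂h/∂u = 10u - 4 = 0, so (x, u) = (-3/2, 2/5).
The Hessian has h_{xx} = 4, h_{uu} = 10, h_{xu} = 0, giving D = 40 > 0 with h_{xx} > 0, so the point is a local minimum.
h(-3/2, 2/5) = -63/10.

-63/10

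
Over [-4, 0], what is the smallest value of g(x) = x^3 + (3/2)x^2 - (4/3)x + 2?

-98/3

g'(x) = 3x^2 + 3x - 4/3, whose only zero in [-4, 0] is x = -4/3.
Candidates: g(-4) = -98/3; g(-4/3) = 110/27; g(0) = 2.
Hence the absolute minimum is -98/3 at x = -4.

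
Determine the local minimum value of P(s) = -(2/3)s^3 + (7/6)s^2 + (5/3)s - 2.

-59/24

Critical points: P'(s) = -2s^2 + (7/3)s + 5/3 vanishes at s = -1/2, 5/3.
Second-derivative test with P''(s) = -4s + 7/3: P''(-1/2) = 13/3 > 0 ⇒ local minimum; P''(5/3) = -13/3 < 0 ⇒ local maximum.
The local minimum is P(-1/2) = -59/24.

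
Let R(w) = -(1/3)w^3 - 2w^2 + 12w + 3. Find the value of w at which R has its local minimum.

Critical points: R'(w) = -w^2 - 4w + 12 vanishes at w = -6, 2.
Since R''(w) = -2w - 4, we get R''(-6) = 8 > 0 ⇒ local minimum; R''(2) = -8 < 0 ⇒ local maximum.
The local minimum is R(-6) = -69.

-6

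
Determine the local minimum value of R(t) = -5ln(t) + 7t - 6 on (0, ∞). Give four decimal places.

R'(t) = -5/t + 7 = 0 gives t = 5/7.
R''(t) = 5/t², which is positive for t > 0, so this is a local minimum.
R(5/7) = -5·ln(5/7) + 5 - 6 ≈ 0.6824.

0.6824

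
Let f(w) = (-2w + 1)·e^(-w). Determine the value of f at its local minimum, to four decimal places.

Differentiating with the product rule gives f'(w) = (2w - 3)·e^(-w). Since e^(-w) > 0, the only critical point is w = 3/2.
f''(3/2) has the same sign as 2 > 0, so this is a local minimum.
f(3/2) = (-2)·e^(-3/2) ≈ -0.4463.

-0.4463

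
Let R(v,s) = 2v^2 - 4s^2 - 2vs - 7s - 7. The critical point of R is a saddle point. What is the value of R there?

∂R/∂v = 4v - 2s = 0 and ∂R/∂s = -2v - 8s - 7 = 0, so (v, s) = (-7/18, -7/9).
The Hessian has R_{vv} = 4, R_{ss} = -8, R_{vs} = -2, giving D = -36 < 0, so the point is a saddle point.
R(-7/18, -7/9) = -77/18.

-77/18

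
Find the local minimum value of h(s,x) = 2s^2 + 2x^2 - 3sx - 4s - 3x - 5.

∂h/∂s = 4s - 3x - 4 = 0 and ∂h/∂x = -3s + 4x - 3 = 0, so (s, x) = (25/7, 24/7).
The Hessian has h_{ss} = 4, h_{xx} = 4, h_{sx} = -3, giving D = 7 > 0 with h_{ss} > 0, so the point is a local minimum.
h(25/7, 24/7) = -121/7.

-121/7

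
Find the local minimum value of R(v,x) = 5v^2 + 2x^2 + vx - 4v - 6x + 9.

∂R/∂v = 10v + x - 4 = 0 and ∂R/∂x = v + 4x - 6 = 0, so (v, x) = (10/39, 56/39).
The Hessian has R_{vv} = 10, R_{xx} = 4, R_{vx} = 1, giving D = 39 > 0 with R_{vv} > 0, so the point is a local minimum.
R(10/39, 56/39) = 163/39.

163/39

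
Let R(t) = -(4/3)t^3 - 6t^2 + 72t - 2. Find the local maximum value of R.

Critical points: R'(t) = -4t^2 - 12t + 72 vanishes at t = -6, 3.
Since R''(t) = -8t - 12, we get R''(-6) = 36 > 0 ⇒ local minimum; R''(3) = -36 < 0 ⇒ local maximum.
So the local maximum value is R(3) = 124.

124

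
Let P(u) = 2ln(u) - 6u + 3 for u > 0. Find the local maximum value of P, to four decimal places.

-1.1972

P'(u) = 2/u − 6 = 0 gives u = 1/3.
P''(u) = -2/u², which is negative for u > 0, so this is a local maximum.
P(1/3) = 2·ln(1/3) - 2 + 3 ≈ -1.1972.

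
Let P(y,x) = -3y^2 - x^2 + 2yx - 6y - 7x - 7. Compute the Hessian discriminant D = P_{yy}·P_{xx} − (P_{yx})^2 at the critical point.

8

∂P/∂y = -6y + 2x - 6 = 0 and ∂P/∂x = 2y - 2x - 7 = 0, so (y, x) = (-13/4, -27/4).
The Hessian has P_{yy} = -6, P_{xx} = -2, P_{yx} = 2, giving D = 8 > 0 with P_{yy} < 0, so the point is a local maximum.
D = (-6)·(-2) − (2)^2 = 8.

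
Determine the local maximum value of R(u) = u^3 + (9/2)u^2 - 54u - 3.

R'(u) = 3u^2 + 9u - 54. Setting R'(u) = 0 gives u ∈ {-6, 3}.
Since R''(u) = 6u + 9, we get R''(-6) = -27 < 0 ⇒ local maximum; R''(3) = 27 > 0 ⇒ local minimum.
So the local maximum value is R(-6) = 267.

267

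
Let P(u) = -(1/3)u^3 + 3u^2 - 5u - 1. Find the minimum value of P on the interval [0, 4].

-10/3

The derivative is -u^2 + 6u - 5, whose only zero in [0, 4] is u = 1.
Compare values at every candidate in [0, 4]: P(0) = -1; P(1) = -10/3; P(4) = 17/3.
The minimum over the interval is -10/3, attained at u = 1.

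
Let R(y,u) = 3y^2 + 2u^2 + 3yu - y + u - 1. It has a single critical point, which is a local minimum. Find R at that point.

∂R/∂y = 6y + 3u - 1 = 0 and ∂R/∂u = 3y + 4u + 1 = 0, so (y, u) = (7/15, -3/5).
The Hessian has R_{yy} = 6, R_{uu} = 4, R_{yu} = 3, giving D = 15 > 0 with R_{yy} > 0, so the point is a local minimum.
R(7/15, -3/5) = -23/15.

-23/15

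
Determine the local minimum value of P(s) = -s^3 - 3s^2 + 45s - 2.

-177

P'(s) = -3s^2 - 6s + 45. Setting P'(s) = 0 gives s ∈ {-5, 3}.
P''(s) = -6s - 6. P''(-5) = 24 > 0 ⇒ local minimum; P''(3) = -24 < 0 ⇒ local maximum.
So the local minimum value is P(-5) = -177.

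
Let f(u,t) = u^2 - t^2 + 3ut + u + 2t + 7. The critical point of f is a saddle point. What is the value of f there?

88/13

∂f/∂u = 2u + 3t + 1 = 0 and ∂f/∂t = 3u - 2t + 2 = 0, so (u, t) = (-8/13, 1/13).
The Hessian has f_{uu} = 2, f_{tt} = -2, f_{ut} = 3, giving D = -13 < 0, so the point is a saddle point.
f(-8/13, 1/13) = 88/13.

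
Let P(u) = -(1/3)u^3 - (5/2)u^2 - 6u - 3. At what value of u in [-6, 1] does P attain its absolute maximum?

Differentiating, P'(u) = -u^2 - 5u - 6; which vanishes at u = -3 and u = -2.
Compare values at every candidate in [-6, 1]: P(-6) = 15,  P(-3) = 3/2,  P(-2) = 5/3,  P(1) = -71/6.
The maximum over the interval is 15, attained at u = -6.

-6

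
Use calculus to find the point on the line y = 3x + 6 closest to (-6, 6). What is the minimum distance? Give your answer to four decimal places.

Minimize D(x)^2 = (x + 6)^2 + (3x)^2.
d/dx[D^2] = 2(x + 6) + 2·3·(3x) = 0 ⇒ x = -3/5.
Then y = 21/5 and the distance is √(162/5) ≈ 5.6921.

5.6921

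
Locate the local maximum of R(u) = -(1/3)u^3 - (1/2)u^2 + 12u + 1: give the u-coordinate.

R'(u) = -u^2 - u + 12 = 0 at u = -4, 3.
Since R''(u) = -2u - 1, we get R''(-4) = 7 > 0 ⇒ local minimum; R''(3) = -7 < 0 ⇒ local maximum.
So the local maximum value is R(3) = 47/2.

3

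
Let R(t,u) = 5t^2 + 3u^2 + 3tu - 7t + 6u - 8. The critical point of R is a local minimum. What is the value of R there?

∂R/∂t = 10t + 3u - 7 = 0 and ∂R/∂u = 3t + 6u + 6 = 0, so (t, u) = (20/17, -27/17).
The Hessian has R_{tt} = 10, R_{uu} = 6, R_{tu} = 3, giving D = 51 > 0 with R_{tt} > 0, so the point is a local minimum.
R(20/17, -27/17) = -287/17.

-287/17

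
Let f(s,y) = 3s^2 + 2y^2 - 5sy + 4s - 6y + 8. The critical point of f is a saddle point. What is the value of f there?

∂f/∂s = 6s - 5y + 4 = 0 and ∂f/∂y = -5s + 4y - 6 = 0, so (s, y) = (-14, -16).
The Hessian has f_{ss} = 6, f_{yy} = 4, f_{sy} = -5, giving D = -1 < 0, so the point is a saddle point.
f(-14, -16) = 28.

28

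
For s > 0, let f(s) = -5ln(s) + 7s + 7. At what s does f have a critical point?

5/7

f'(s) = -5/s + 7 = 0 gives s = 5/7.
f''(s) = 5/s², which is positive for s > 0, so this is a local minimum.
f(5/7) = -5·ln(5/7) + 5 + 7 ≈ 13.6824.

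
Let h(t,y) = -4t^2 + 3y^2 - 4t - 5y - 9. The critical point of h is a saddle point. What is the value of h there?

-121/12

∂h/∂t = -8t - 4 = 0 and ∂h/∂y = 6y - 5 = 0, so (t, y) = (-1/2, 5/6).
The Hessian has h_{tt} = -8, h_{yy} = 6, h_{ty} = 0, giving D = -48 < 0, so the point is a saddle point.
h(-1/2, 5/6) = -121/12.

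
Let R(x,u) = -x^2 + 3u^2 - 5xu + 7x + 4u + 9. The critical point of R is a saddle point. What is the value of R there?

∂R/∂x = -2x - 5u + 7 = 0 and ∂R/∂u = -5x + 6u + 4 = 0, so (x, u) = (62/37, 27/37).
The Hessian has R_{xx} = -2, R_{uu} = 6, R_{xu} = -5, giving D = -37 < 0, so the point is a saddle point.
R(62/37, 27/37) = 604/37.

604/37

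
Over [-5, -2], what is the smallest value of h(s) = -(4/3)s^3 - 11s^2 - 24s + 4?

h'(s) = -4s^2 - 22s - 24, whose only zero in [-5, -2] is s = -4.
Evaluating at the critical points and endpoints: h(-5) = 47/3, h(-4) = 28/3, h(-2) = 56/3.
The minimum over the interval is 28/3, attained at s = -4.

28/3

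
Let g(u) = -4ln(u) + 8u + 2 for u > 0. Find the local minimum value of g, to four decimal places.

8.7726

g'(u) = -4/u + 8 = 0 gives u = 1/2.
g''(u) = 4/u², which is positive for u > 0, so this is a local minimum.
g(1/2) = -4·ln(1/2) + 4 + 2 ≈ 8.7726.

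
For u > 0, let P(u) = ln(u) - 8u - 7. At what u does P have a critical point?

1/8

P'(u) = 1/u − 8 = 0 gives u = 1/8.
P''(u) = -1/u², which is negative for u > 0, so this is a local maximum.
P(1/8) = 1·ln(1/8) - 1 - 7 ≈ -10.0794.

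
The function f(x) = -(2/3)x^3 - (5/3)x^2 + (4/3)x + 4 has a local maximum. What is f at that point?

343/81

f'(x) = -2x^2 - (10/3)x + 4/3. Setting f'(x) = 0 gives x ∈ {-2, 1/3}.
Second-derivative test with f''(x) = -4x - 10/3: f''(-2) = 14/3 > 0 ⇒ local minimum; f''(1/3) = -14/3 < 0 ⇒ local maximum.
So the local maximum value is f(1/3) = 343/81.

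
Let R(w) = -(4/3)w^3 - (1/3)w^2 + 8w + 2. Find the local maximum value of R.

722/81

Critical points: R'(w) = -4w^2 - (2/3)w + 8 vanishes at w = -3/2, 4/3.
R''(w) = -8w - 2/3. R''(-3/2) = 34/3 > 0 ⇒ local minimum; R''(4/3) = -34/3 < 0 ⇒ local maximum.
So the local maximum value is R(4/3) = 722/81.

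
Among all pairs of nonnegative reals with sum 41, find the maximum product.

With x + y = 41, the product is P(x) = x(41 − x).
P'(x) = 41 − 2x = 0 gives x = 41/2; P'' = −2 < 0, so this is the maximum.
P = 41/2·41/2 = 1681/4.

1681/4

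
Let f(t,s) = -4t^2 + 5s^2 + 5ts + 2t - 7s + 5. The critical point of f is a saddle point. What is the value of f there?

∂f/∂t = -8t + 5s + 2 = 0 and ∂f/∂s = 5t + 10s - 7 = 0, so (t, s) = (11/21, 46/105).
The Hessian has f_{tt} = -8, f_{ss} = 10, f_{ts} = 5, giving D = -105 < 0, so the point is a saddle point.
f(11/21, 46/105) = 419/105.

419/105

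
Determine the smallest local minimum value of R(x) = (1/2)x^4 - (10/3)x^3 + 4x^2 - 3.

-73/3

R'(x) = 2x^3 - 10x^2 + 8x. Setting R'(x) = 0 gives x ∈ {0, 1, 4}.
Second-derivative test with R''(x) = 6x^2 - 20x + 8: R''(0) = 8 > 0 ⇒ local minimum; R''(1) = -6 < 0 ⇒ local maximum; R''(4) = 24 > 0 ⇒ local minimum.
So the smallest local minimum value is R(4) = -73/3.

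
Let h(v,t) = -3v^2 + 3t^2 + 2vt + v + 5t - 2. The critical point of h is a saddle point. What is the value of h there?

∂h/∂v = -6v + 2t + 1 = 0 and ∂h/∂t = 2v + 6t + 5 = 0, so (v, t) = (-1/10, -4/5).
The Hessian has h_{vv} = -6, h_{tt} = 6, h_{vt} = 2, giving D = -40 < 0, so the point is a saddle point.
h(-1/10, -4/5) = -81/20.

-81/20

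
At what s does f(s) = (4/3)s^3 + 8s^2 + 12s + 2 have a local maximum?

-3

Critical points: f'(s) = 4s^2 + 16s + 12 vanishes at s = -3, -1.
f''(s) = 8s + 16. f''(-3) = -8 < 0 ⇒ local maximum; f''(-1) = 8 > 0 ⇒ local minimum.
The local maximum is f(-3) = 2.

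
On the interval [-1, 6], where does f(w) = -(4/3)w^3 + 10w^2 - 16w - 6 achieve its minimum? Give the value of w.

Differentiating, f'(w) = -4w^2 + 20w - 16; which vanishes at w = 1 and w = 4.
Evaluating at the critical points and endpoints: f(-1) = 64/3, f(1) = -40/3, f(4) = 14/3, f(6) = -30.
So the minimum is f(6) = -30.

6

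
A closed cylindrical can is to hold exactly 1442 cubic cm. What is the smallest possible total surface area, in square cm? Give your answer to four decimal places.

With radius r and height h, πr²h = 1442 so h = 1442/(πr²), and S(r) = 2πr² + 2πrh = 2πr² + 2·1442/r.
S'(r) = 4πr − 2·1442/r² = 0 ⇒ r³ = 1442/(2π), so r ≈ 6.1225 and h = 2r ≈ 12.2450.
S''(r) = 4π + 4·1442/r³ > 0, so this is the minimum; S ≈ 706.5746.

706.5746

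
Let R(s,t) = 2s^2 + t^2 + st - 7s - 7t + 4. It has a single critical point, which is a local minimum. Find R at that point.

-10

∂R/∂s = 4s + t - 7 = 0 and ∂R/∂t = s + 2t - 7 = 0, so (s, t) = (1, 3).
The Hessian has R_{ss} = 4, R_{tt} = 2, R_{st} = 1, giving D = 7 > 0 with R_{ss} > 0, so the point is a local minimum.
R(1, 3) = -10.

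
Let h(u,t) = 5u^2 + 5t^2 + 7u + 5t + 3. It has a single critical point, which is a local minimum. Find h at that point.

-7/10

∂h/∂u = 10u + 7 = 0 and ∂h/∂t = 10t + 5 = 0, so (u, t) = (-7/10, -1/2).
The Hessian has h_{uu} = 10, h_{tt} = 10, h_{ut} = 0, giving D = 100 > 0 with h_{uu} > 0, so the point is a local minimum.
h(-7/10, -1/2) = -7/10.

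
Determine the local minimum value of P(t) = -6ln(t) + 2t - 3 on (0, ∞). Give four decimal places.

-3.5917

P'(t) = -6/t + 2 = 0 gives t = 3.
P''(t) = 6/t², which is positive for t > 0, so this is a local minimum.
P(3) = -6·ln(3) + 6 - 3 ≈ -3.5917.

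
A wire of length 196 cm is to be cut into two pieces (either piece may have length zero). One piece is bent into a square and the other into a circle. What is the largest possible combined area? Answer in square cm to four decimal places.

Let x be the length used for the square. Square side x/4; circle radius (196−x)/(2π).
A(x) = (x/4)² + π·((196−x)/(2π))² = x²/16 + (196−x)²/(4π) for 0 ≤ x ≤ 196. A'(x) = x/8 − (196−x)/(2π) = 0 gives x = 4·196/(π+4) ≈ 109.7794.
A'' > 0, so the interior critical point is a minimum; the maximum is at an endpoint. A(0) = 3057.0481 and A(196) = 2401.0000, so the largest area is 3057.0481.

3057.0481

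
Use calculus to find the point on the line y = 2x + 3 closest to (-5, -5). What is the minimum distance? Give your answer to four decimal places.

Minimize D(x)^2 = (x + 5)^2 + (2x + 8)^2.
d/dx[D^2] = 2(x + 5) + 2·2·(2x + 8) = 0 ⇒ x = -21/5.
Then y = -27/5 and the distance is √(4/5) ≈ 0.8944.

0.8944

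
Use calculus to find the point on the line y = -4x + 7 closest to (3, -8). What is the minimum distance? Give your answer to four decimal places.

0.7276

Minimize D(x)^2 = (x - 3)^2 + (-4x + 15)^2.
d/dx[D^2] = 2(x - 3) + 2·(-4)·(-4x + 15) = 0 ⇒ x = 63/17.
Then y = -133/17 and the distance is √(9/17) ≈ 0.7276.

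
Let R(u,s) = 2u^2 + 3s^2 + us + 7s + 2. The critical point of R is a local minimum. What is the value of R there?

-52/23

∂R/∂u = 4u + s = 0 and ∂R/∂s = u + 6s + 7 = 0, so (u, s) = (7/23, -28/23).
The Hessian has R_{uu} = 4, R_{ss} = 6, R_{us} = 1, giving D = 23 > 0 with R_{uu} > 0, so the point is a local minimum.
R(7/23, -28/23) = -52/23.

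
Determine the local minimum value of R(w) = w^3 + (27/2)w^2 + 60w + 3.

-85

R'(w) = 3w^2 + 27w + 60 = 0 at w = -5, -4.
R''(w) = 6w + 27. R''(-5) = -3 < 0 ⇒ local maximum; R''(-4) = 3 > 0 ⇒ local minimum.
Thus R has its local minimum at w = -4, with value -85.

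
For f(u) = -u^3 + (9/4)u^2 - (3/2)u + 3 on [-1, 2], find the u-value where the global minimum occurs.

2

The derivative is -3u^2 + (9/2)u - 3/2, which vanishes at u = 1/2 and u = 1.
Compare values at every candidate in [-1, 2]: f(-1) = 31/4; f(1/2) = 43/16; f(1) = 11/4; f(2) = 1.
So the minimum is f(2) = 1.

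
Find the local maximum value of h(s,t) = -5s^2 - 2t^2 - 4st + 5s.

25/12

∂h/∂s = -10s - 4t + 5 = 0 and ∂h/∂t = -4s - 4t = 0, so (s, t) = (5/6, -5/6).
The Hessian has h_{ss} = -10, h_{tt} = -4, h_{st} = -4, giving D = 24 > 0 with h_{ss} < 0, so the point is a local maximum.
h(5/6, -5/6) = 25/12.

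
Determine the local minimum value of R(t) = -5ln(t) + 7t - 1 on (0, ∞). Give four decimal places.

5.6824

R'(t) = -5/t + 7 = 0 gives t = 5/7.
R''(t) = 5/t², which is positive for t > 0, so this is a local minimum.
R(5/7) = -5·ln(5/7) + 5 - 1 ≈ 5.6824.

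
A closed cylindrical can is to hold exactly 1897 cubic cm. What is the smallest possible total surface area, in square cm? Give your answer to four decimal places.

With radius r and height h, πr²h = 1897 so h = 1897/(πr²), and S(r) = 2πr² + 2πrh = 2πr² + 2·1897/r.
S'(r) = 4πr − 2·1897/r² = 0 ⇒ r³ = 1897/(2π), so r ≈ 6.7086 and h = 2r ≈ 13.4171.
S''(r) = 4π + 4·1897/r³ > 0, so this is the minimum; S ≈ 848.3195.

848.3195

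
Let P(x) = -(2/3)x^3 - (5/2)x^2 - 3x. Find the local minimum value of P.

9/8

P'(x) = -2x^2 - 5x - 3. Setting P'(x) = 0 gives x ∈ {-3/2, -1}.
Since P''(x) = -4x - 5, we get P''(-3/2) = 1 > 0 ⇒ local minimum; P''(-1) = -1 < 0 ⇒ local maximum.
The local minimum is P(-3/2) = 9/8.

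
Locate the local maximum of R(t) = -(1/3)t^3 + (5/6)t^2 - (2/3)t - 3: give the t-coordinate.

Critical points: R'(t) = -t^2 + (5/3)t - 2/3 vanishes at t = 2/3, 1.
Since R''(t) = -2t + 5/3, we get R''(2/3) = 1/3 > 0 ⇒ local minimum; R''(1) = -1/3 < 0 ⇒ local maximum.
Thus R has its local maximum at t = 1, with value -19/6.

1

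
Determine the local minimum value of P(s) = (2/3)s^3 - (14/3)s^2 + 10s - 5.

1

P'(s) = 2s^2 - (28/3)s + 10 = 0 at s = 5/3, 3.
Since P''(s) = 4s - 28/3, we get P''(5/3) = -8/3 < 0 ⇒ local maximum; P''(3) = 8/3 > 0 ⇒ local minimum.
The local minimum is P(3) = 1.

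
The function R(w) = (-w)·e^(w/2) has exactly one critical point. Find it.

-2

R'(w) = (-1)·e^(w/2) + (-w)·(1/2)·e^(w/2) = (-(1/2)w - 1)·e^(w/2). Since e^(w/2) > 0, the only critical point is w = -2.
R''(-2) has the same sign as -1/2 < 0, so this is a local maximum.
R(-2) = (2)·e^(-1) ≈ 0.7358.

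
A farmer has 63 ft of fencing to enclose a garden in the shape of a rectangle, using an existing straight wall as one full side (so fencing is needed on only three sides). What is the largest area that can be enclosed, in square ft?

3969/8

Let the sides perpendicular to the wall have length x and the parallel side y, so 2x + y = 63 and the area is A = xy = x(63 − 2x).
A'(x) = 63 − 4x = 0 gives x = 63/4, and A''(x) = −4 < 0 confirms a maximum.
Then y = 63 − 2·63/4 = 63/2 and A = 3969/8.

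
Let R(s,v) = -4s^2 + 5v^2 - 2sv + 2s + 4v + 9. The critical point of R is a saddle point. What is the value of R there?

∂R/∂s = -8s - 2v + 2 = 0 and ∂R/∂v = -2s + 10v + 4 = 0, so (s, v) = (1/3, -1/3).
The Hessian has R_{ss} = -8, R_{vv} = 10, R_{sv} = -2, giving D = -84 < 0, so the point is a saddle point.
R(1/3, -1/3) = 26/3.

26/3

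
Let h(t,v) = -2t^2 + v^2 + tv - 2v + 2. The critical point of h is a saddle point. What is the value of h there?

∂h/∂t = -4t + v = 0 and ∂h/∂v = t + 2v - 2 = 0, so (t, v) = (2/9, 8/9).
The Hessian has h_{tt} = -4, h_{vv} = 2, h_{tv} = 1, giving D = -9 < 0, so the point is a saddle point.
h(2/9, 8/9) = 10/9.

10/9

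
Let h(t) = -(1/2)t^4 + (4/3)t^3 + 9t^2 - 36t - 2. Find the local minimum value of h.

-106/3

h'(t) = -2t^3 + 4t^2 + 18t - 36. Setting h'(t) = 0 gives t ∈ {-3, 2, 3}.
Since h''(t) = -6t^2 + 8t + 18, we get h''(-3) = -60 < 0 ⇒ local maximum; h''(2) = 10 > 0 ⇒ local minimum; h''(3) = -12 < 0 ⇒ local maximum.
Thus h has its local minimum at t = 2, with value -106/3.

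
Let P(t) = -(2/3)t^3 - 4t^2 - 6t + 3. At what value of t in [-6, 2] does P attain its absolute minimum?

2

The derivative is -2t^2 - 8t - 6, which vanishes at t = -3 and t = -1.
Evaluating at the critical points and endpoints: P(-6) = 39,  P(-3) = 3,  P(-1) = 17/3,  P(2) = -91/3.
The minimum over the interval is -91/3, attained at t = 2.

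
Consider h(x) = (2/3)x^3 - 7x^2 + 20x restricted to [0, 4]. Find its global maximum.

h'(x) = 2x^2 - 14x + 20, whose only zero in [0, 4] is x = 2.
Candidates: h(0) = 0,  h(2) = 52/3,  h(4) = 32/3.
So the maximum is h(2) = 52/3.

52/3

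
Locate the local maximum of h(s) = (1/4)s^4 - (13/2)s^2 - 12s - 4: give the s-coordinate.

Critical points: h'(s) = s^3 - 13s - 12 vanishes at s = -3, -1, 4.
Second-derivative test with h''(s) = 3s^2 - 13: h''(-3) = 14 > 0 ⇒ local minimum; h''(-1) = -10 < 0 ⇒ local maximum; h''(4) = 35 > 0 ⇒ local minimum.
The local maximum is h(-1) = 7/4.

-1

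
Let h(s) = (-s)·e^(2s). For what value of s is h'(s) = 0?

-1/2

Differentiating with the product rule gives h'(s) = (-2s - 1)·e^(2s). Since e^(2s) > 0, the only critical point is s = -1/2.
h''(-1/2) has the same sign as -2 < 0, so this is a local maximum.
h(-1/2) = (1/2)·e^(-1) ≈ 0.1839.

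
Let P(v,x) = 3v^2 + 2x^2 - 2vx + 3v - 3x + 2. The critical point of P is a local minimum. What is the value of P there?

13/20

∂P/∂v = 6v - 2x + 3 = 0 and ∂P/∂x = -2v + 4x - 3 = 0, so (v, x) = (-3/10, 3/5).
The Hessian has P_{vv} = 6, P_{xx} = 4, P_{vx} = -2, giving D = 20 > 0 with P_{vv} > 0, so the point is a local minimum.
P(-3/10, 3/5) = 13/20.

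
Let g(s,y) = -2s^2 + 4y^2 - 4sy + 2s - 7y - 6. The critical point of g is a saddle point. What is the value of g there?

-71/8

∂g/∂s = -4s - 4y + 2 = 0 and ∂g/∂y = -4s + 8y - 7 = 0, so (s, y) = (-1/4, 3/4).
The Hessian has g_{ss} = -4, g_{yy} = 8, g_{sy} = -4, giving D = -48 < 0, so the point is a saddle point.
g(-1/4, 3/4) = -71/8.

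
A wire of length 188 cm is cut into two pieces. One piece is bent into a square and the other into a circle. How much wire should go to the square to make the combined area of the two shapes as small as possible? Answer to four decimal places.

Let x be the length used for the square. Square side x/4; circle radius (188−x)/(2π).
A(x) = (x/4)² + π·((188−x)/(2π))² = x²/16 + (188−x)²/(4π) for 0 ≤ x ≤ 188. A'(x) = x/8 − (188−x)/(2π) = 0 gives x = 4·188/(π+4) ≈ 105.2986.
A'' = 1/8 + 1/(2π) > 0, so this gives the minimum combined area; x ≈ 105.2986 cm to the square.

105.2986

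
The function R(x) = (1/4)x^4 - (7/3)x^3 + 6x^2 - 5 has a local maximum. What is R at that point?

25/4

R'(x) = x^3 - 7x^2 + 12x. Setting R'(x) = 0 gives x ∈ {0, 3, 4}.
Second-derivative test with R''(x) = 3x^2 - 14x + 12: R''(0) = 12 > 0 ⇒ local minimum; R''(3) = -3 < 0 ⇒ local maximum; R''(4) = 4 > 0 ⇒ local minimum.
The local maximum is R(3) = 25/4.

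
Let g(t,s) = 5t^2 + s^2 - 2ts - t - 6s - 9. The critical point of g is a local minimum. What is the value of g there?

∂g/∂t = 10t - 2s - 1 = 0 and ∂g/∂s = -2t + 2s - 6 = 0, so (t, s) = (7/8, 31/8).
The Hessian has g_{tt} = 10, g_{ss} = 2, g_{ts} = -2, giving D = 16 > 0 with g_{tt} > 0, so the point is a local minimum.
g(7/8, 31/8) = -337/16.

-337/16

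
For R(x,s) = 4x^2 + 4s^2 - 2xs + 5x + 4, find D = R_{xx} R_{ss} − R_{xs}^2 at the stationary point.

∂R/∂x = 8x - 2s + 5 = 0 and ∂R/∂s = -2x + 8s = 0, so (x, s) = (-2/3, -1/6).
The Hessian has R_{xx} = 8, R_{ss} = 8, R_{xs} = -2, giving D = 60 > 0 with R_{xx} > 0, so the point is a local minimum.
D = (8)·(8) − (-2)^2 = 60.

60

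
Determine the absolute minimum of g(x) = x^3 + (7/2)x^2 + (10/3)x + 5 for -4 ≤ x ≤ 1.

-49/3

Differentiating, g'(x) = 3x^2 + 7x + 10/3; which vanishes at x = -5/3 and x = -2/3.
Candidates: g(-4) = -49/3,  g(-5/3) = 245/54,  g(-2/3) = 109/27,  g(1) = 77/6.
So the minimum is g(-4) = -49/3.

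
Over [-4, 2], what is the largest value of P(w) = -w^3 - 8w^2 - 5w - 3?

-59/27

Differentiating, P'(w) = -3w^2 - 16w - 5; whose only zero in [-4, 2] is w = -1/3.
Compare values at every candidate in [-4, 2]: P(-4) = -47, P(-1/3) = -59/27, P(2) = -53.
Hence the absolute maximum is -59/27 at w = -1/3.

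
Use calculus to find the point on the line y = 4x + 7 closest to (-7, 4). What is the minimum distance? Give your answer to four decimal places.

Minimize D(x)^2 = (x + 7)^2 + (4x + 3)^2.
d/dx[D^2] = 2(x + 7) + 2·4·(4x + 3) = 0 ⇒ x = -19/17.
Then y = 43/17 and the distance is √(625/17) ≈ 6.0634.

6.0634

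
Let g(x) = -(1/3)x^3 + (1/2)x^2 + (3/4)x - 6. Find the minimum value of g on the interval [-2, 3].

g'(x) = -x^2 + x + 3/4, which vanishes at x = -1/2 and x = 3/2.
Evaluating at the critical points and endpoints: g(-2) = -17/6; g(-1/2) = -149/24; g(3/2) = -39/8; g(3) = -33/4.
Hence the absolute minimum is -33/4 at x = 3.

-33/4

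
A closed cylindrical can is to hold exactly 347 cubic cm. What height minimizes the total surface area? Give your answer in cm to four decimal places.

With radius r and height h, πr²h = 347 so h = 347/(πr²), and S(r) = 2πr² + 2πrh = 2πr² + 2·347/r.
S'(r) = 4πr − 2·347/r² = 0 ⇒ r³ = 347/(2π), so r ≈ 3.8082 and h = 2r ≈ 7.6163.
S''(r) = 4π + 4·347/r³ > 0, so this is the minimum; S ≈ 273.3595.

7.6163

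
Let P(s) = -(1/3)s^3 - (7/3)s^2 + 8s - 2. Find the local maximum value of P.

302/81

P'(s) = -s^2 - (14/3)s + 8 = 0 at s = -6, 4/3.
Second-derivative test with P''(s) = -2s - 14/3: P''(-6) = 22/3 > 0 ⇒ local minimum; P''(4/3) = -22/3 < 0 ⇒ local maximum.
The local maximum is P(4/3) = 302/81.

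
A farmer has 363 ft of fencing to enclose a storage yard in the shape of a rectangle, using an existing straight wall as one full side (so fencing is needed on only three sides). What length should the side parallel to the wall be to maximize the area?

Let the sides perpendicular to the wall have length x and the parallel side y, so 2x + y = 363 and the area is A = xy = x(363 − 2x).
A'(x) = 363 − 4x = 0 gives x = 363/4, and A''(x) = −4 < 0 confirms a maximum.
Then y = 363 − 2·363/4 = 363/2 and A = 131769/8.

363/2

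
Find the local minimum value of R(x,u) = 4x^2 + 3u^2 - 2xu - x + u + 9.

∂R/∂x = 8x - 2u - 1 = 0 and ∂R/∂u = -2x + 6u + 1 = 0, so (x, u) = (1/11, -3/22).
The Hessian has R_{xx} = 8, R_{uu} = 6, R_{xu} = -2, giving D = 44 > 0 with R_{xx} > 0, so the point is a local minimum.
R(1/11, -3/22) = 391/44.

391/44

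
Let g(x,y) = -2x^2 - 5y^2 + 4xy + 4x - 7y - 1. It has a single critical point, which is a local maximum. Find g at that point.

7/4

∂g/∂x = -4x + 4y + 4 = 0 and ∂g/∂y = 4x - 10y - 7 = 0, so (x, y) = (1/2, -1/2).
The Hessian has g_{xx} = -4, g_{yy} = -10, g_{xy} = 4, giving D = 24 > 0 with g_{xx} < 0, so the point is a local maximum.
g(1/2, -1/2) = 7/4.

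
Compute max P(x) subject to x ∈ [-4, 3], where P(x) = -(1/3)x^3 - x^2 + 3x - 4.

The derivative is -x^2 - 2x + 3, which vanishes at x = -3 and x = 1.
Compare values at every candidate in [-4, 3]: P(-4) = -32/3,  P(-3) = -13,  P(1) = -7/3,  P(3) = -13.
Hence the absolute maximum is -7/3 at x = 1.

-7/3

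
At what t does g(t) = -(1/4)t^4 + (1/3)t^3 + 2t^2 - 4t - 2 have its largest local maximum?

Critical points: g'(t) = -t^3 + t^2 + 4t - 4 vanishes at t = -2, 1, 2.
g''(t) = -3t^2 + 2t + 4. g''(-2) = -12 < 0 ⇒ local maximum; g''(1) = 3 > 0 ⇒ local minimum; g''(2) = -4 < 0 ⇒ local maximum.
The largest local maximum is g(-2) = 22/3.

-2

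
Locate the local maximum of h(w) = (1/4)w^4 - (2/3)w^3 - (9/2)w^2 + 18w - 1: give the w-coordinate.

Critical points: h'(w) = w^3 - 2w^2 - 9w + 18 vanishes at w = -3, 2, 3.
h''(w) = 3w^2 - 4w - 9. h''(-3) = 30 > 0 ⇒ local minimum; h''(2) = -5 < 0 ⇒ local maximum; h''(3) = 6 > 0 ⇒ local minimum.
Thus h has its local maximum at w = 2, with value 47/3.

2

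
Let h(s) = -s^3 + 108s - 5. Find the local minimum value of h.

h'(s) = -3s^2 + 108 = 0 at s = -6, 6.
h''(s) = -6s. h''(-6) = 36 > 0 ⇒ local minimum; h''(6) = -36 < 0 ⇒ local maximum.
The local minimum is h(-6) = -437.

-437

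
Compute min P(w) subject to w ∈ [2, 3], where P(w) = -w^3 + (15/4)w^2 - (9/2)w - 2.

-35/4

Differentiating, P'(w) = -3w^2 + (15/2)w - 9/2; which has no zeros in [2, 3].
Candidates: P(2) = -4,  P(3) = -35/4.
The minimum over the interval is -35/4, attained at w = 3.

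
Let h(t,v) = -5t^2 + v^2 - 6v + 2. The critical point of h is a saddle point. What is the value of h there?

∂h/∂t = -10t = 0 and ∂h/∂v = 2v - 6 = 0, so (t, v) = (0, 3).
The Hessian has h_{tt} = -10, h_{vv} = 2, h_{tv} = 0, giving D = -20 < 0, so the point is a saddle point.
h(0, 3) = -7.

-7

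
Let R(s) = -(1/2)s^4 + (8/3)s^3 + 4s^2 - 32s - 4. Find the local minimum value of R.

-116/3

R'(s) = -2s^3 + 8s^2 + 8s - 32 = 0 at s = -2, 2, 4.
Second-derivative test with R''(s) = -6s^2 + 16s + 8: R''(-2) = -48 < 0 ⇒ local maximum; R''(2) = 16 > 0 ⇒ local minimum; R''(4) = -24 < 0 ⇒ local maximum.
Thus R has its local minimum at s = 2, with value -116/3.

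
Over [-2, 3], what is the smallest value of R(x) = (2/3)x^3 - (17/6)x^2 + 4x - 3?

-83/3

The derivative is 2x^2 - (17/3)x + 4, which vanishes at x = 4/3 and x = 3/2.
Evaluating at the critical points and endpoints: R(-2) = -83/3,  R(4/3) = -91/81,  R(3/2) = -9/8,  R(3) = 3/2.
The minimum over the interval is -83/3, attained at x = -2.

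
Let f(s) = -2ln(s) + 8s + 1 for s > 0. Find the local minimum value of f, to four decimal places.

f'(s) = -2/s + 8 = 0 gives s = 1/4.
f''(s) = 2/s², which is positive for s > 0, so this is a local minimum.
f(1/4) = -2·ln(1/4) + 2 + 1 ≈ 5.7726.

5.7726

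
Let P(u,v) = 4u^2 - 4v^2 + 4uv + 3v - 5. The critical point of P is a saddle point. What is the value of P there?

-91/20

∂P/∂u = 8u + 4v = 0 and ∂P/∂v = 4u - 8v + 3 = 0, so (u, v) = (-3/20, 3/10).
The Hessian has P_{uu} = 8, P_{vv} = -8, P_{uv} = 4, giving D = -80 < 0, so the point is a saddle point.
P(-3/20, 3/10) = -91/20.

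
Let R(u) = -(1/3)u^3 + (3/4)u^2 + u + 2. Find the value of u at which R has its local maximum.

2

R'(u) = -u^2 + (3/2)u + 1. Setting R'(u) = 0 gives u ∈ {-1/2, 2}.
R''(u) = -2u + 3/2. R''(-1/2) = 5/2 > 0 ⇒ local minimum; R''(2) = -5/2 < 0 ⇒ local maximum.
The local maximum is R(2) = 13/3.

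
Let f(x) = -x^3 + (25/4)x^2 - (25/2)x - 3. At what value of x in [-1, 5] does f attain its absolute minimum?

Differentiating, f'(x) = -3x^2 + (25/2)x - 25/2; which vanishes at x = 5/3 and x = 5/2.
Candidates: f(-1) = 67/4,  f(5/3) = -1199/108,  f(5/2) = -173/16,  f(5) = -137/4.
So the minimum is f(5) = -137/4.

5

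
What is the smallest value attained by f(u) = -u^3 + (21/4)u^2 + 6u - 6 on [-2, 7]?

The derivative is -3u^2 + (21/2)u + 6, which vanishes at u = -1/2 and u = 4.
Candidates: f(-2) = 11,  f(-1/2) = -121/16,  f(4) = 38,  f(7) = -199/4.
So the minimum is f(7) = -199/4.

-199/4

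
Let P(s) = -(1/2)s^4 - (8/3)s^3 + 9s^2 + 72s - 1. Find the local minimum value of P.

-209/2

Critical points: P'(s) = -2s^3 - 8s^2 + 18s + 72 vanishes at s = -4, -3, 3.
Since P''(s) = -6s^2 - 16s + 18, we get P''(-4) = -14 < 0 ⇒ local maximum; P''(-3) = 12 > 0 ⇒ local minimum; P''(3) = -84 < 0 ⇒ local maximum.
Thus P has its local minimum at s = -3, with value -209/2.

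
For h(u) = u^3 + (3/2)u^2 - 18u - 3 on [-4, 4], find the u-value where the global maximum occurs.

h'(u) = 3u^2 + 3u - 18, which vanishes at u = -3 and u = 2.
Compare values at every candidate in [-4, 4]: h(-4) = 29,  h(-3) = 75/2,  h(2) = -25,  h(4) = 13.
Hence the absolute maximum is 75/2 at u = -3.

-3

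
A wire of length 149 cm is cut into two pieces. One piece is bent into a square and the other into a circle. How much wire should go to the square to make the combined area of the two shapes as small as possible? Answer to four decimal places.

83.4548

Let x be the length used for the square. Square side x/4; circle radius (149−x)/(2π).
A(x) = (x/4)² + π·((149−x)/(2π))² = x²/16 + (149−x)²/(4π) for 0 ≤ x ≤ 149. A'(x) = x/8 − (149−x)/(2π) = 0 gives x = 4·149/(π+4) ≈ 83.4548.
A'' = 1/8 + 1/(2π) > 0, so this gives the minimum combined area; x ≈ 83.4548 cm to the square.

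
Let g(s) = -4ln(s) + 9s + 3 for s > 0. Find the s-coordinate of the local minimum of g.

g'(s) = -4/s + 9 = 0 gives s = 4/9.
g''(s) = 4/s², which is positive for s > 0, so this is a local minimum.
g(4/9) = -4·ln(4/9) + 4 + 3 ≈ 10.2437.

4/9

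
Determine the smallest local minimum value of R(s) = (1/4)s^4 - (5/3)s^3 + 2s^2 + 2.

Critical points: R'(s) = s^3 - 5s^2 + 4s vanishes at s = 0, 1, 4.
Since R''(s) = 3s^2 - 10s + 4, we get R''(0) = 4 > 0 ⇒ local minimum; R''(1) = -3 < 0 ⇒ local maximum; R''(4) = 12 > 0 ⇒ local minimum.
Thus R has its smallest local minimum at s = 4, with value -26/3.

-26/3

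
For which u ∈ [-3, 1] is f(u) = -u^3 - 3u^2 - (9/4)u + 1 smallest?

1

The derivative is -3u^2 - 6u - 9/4, which vanishes at u = -3/2 and u = -1/2.
Candidates: f(-3) = 31/4, f(-3/2) = 1, f(-1/2) = 3/2, f(1) = -21/4.
So the minimum is f(1) = -21/4.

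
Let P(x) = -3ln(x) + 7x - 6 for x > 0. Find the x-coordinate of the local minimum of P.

3/7

P'(x) = -3/x + 7 = 0 gives x = 3/7.
P''(x) = 3/x², which is positive for x > 0, so this is a local minimum.
P(3/7) = -3·ln(3/7) + 3 - 6 ≈ -0.4581.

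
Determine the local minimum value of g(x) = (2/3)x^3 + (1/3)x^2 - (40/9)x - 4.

g'(x) = 2x^2 + (2/3)x - 40/9. Setting g'(x) = 0 gives x ∈ {-5/3, 4/3}.
Since g''(x) = 4x + 2/3, we get g''(-5/3) = -6 < 0 ⇒ local maximum; g''(4/3) = 6 > 0 ⇒ local minimum.
The local minimum is g(4/3) = -628/81.

-628/81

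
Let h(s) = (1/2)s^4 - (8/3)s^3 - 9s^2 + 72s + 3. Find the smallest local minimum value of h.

Critical points: h'(s) = 2s^3 - 8s^2 - 18s + 72 vanishes at s = -3, 3, 4.
Since h''(s) = 6s^2 - 16s - 18, we get h''(-3) = 84 > 0 ⇒ local minimum; h''(3) = -12 < 0 ⇒ local maximum; h''(4) = 14 > 0 ⇒ local minimum.
The smallest local minimum is h(-3) = -363/2.

-363/2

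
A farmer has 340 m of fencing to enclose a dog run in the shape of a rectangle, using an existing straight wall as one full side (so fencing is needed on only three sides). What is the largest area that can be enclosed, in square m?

14450

Let the sides perpendicular to the wall have length x and the parallel side y, so 2x + y = 340 and the area is A = xy = x(340 − 2x).
A'(x) = 340 − 4x = 0 gives x = 85, and A''(x) = −4 < 0 confirms a maximum.
Then y = 340 − 2·85 = 170 and A = 14450.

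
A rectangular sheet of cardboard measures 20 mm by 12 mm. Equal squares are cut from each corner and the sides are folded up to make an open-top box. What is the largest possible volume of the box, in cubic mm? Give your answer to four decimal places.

With cut size x, the volume is V(x) = x(20 − 2x)(12 − 2x) for 0 < x < 6.
V'(x) = 12x^2 − 128x + 240. Setting V'(x) = 0 gives x ≈ 2.4274 (the root in (0, 6)).
V''(x) = 24x − 128 is negative there, so this is the maximum; V ≈ 262.6823.

262.6823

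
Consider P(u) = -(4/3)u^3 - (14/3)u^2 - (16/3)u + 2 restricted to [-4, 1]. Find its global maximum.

Differentiating, P'(u) = -4u^2 - (28/3)u - 16/3; which vanishes at u = -4/3 and u = -1.
Compare values at every candidate in [-4, 1]: P(-4) = 34, P(-4/3) = 322/81, P(-1) = 4, P(1) = -28/3.
So the maximum is P(-4) = 34.

34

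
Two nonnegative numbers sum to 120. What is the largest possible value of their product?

3600

With x + y = 120, the product is P(x) = x(120 − x).
P'(x) = 120 − 2x = 0 gives x = 60; P'' = −2 < 0, so this is the maximum.
P = 60·60 = 3600.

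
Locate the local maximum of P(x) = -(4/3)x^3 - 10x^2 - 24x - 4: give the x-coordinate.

-2

Critical points: P'(x) = -4x^2 - 20x - 24 vanishes at x = -3, -2.
Since P''(x) = -8x - 20, we get P''(-3) = 4 > 0 ⇒ local minimum; P''(-2) = -4 < 0 ⇒ local maximum.
So the local maximum value is P(-2) = 44/3.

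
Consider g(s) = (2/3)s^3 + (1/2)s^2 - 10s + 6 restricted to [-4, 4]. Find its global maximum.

569/24

The derivative is 2s^2 + s - 10, which vanishes at s = -5/2 and s = 2.
Candidates: g(-4) = 34/3, g(-5/2) = 569/24, g(2) = -20/3, g(4) = 50/3.
So the maximum is g(-5/2) = 569/24.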